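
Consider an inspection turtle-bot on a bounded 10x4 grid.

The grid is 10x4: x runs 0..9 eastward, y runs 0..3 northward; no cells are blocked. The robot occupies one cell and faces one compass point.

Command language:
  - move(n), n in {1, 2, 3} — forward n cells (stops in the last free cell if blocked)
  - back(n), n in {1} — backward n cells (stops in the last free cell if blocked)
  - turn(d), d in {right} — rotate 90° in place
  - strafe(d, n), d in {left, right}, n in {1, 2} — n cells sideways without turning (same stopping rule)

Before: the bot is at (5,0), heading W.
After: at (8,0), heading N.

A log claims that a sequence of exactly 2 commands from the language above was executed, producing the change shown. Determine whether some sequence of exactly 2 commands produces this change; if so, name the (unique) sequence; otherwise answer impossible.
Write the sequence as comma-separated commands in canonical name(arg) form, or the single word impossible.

all 81 sequences checked — none match.

impossible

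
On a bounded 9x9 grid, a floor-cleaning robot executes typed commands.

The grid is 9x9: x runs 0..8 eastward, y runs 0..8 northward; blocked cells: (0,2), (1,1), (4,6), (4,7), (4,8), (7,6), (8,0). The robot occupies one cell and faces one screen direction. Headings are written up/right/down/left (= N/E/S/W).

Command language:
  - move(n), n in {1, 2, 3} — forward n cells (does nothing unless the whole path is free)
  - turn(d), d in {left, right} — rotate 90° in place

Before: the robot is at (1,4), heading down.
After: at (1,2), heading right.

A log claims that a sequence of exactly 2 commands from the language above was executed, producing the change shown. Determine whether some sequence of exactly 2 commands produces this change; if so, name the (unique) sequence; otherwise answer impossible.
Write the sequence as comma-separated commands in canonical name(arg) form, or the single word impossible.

move(2), turn(left)

key: cell and facing (now E) both changed — the 2 commands mix motion and turning
from: at (1,4), heading down
[1] after move(2): at (1,2), heading down
[2] after turn(left): at (1,2), heading right
no rival 2-sequence matches.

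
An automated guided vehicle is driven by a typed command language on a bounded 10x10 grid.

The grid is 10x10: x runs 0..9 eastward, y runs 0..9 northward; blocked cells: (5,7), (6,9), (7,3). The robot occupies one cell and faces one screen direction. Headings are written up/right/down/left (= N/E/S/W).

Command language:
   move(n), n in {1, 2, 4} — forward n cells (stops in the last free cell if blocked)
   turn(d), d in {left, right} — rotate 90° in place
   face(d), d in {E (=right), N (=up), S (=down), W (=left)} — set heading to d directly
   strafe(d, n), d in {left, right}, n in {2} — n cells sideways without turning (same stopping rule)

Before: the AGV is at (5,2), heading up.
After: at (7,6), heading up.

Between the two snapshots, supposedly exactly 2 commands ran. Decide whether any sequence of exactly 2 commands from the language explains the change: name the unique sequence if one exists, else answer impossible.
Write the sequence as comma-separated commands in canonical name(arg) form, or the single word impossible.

key: still facing N at the end — nothing in the sequence rotates
from: at (5,2), heading up
[1] after move(4): at (5,6), heading up
[2] after strafe(right, 2): at (7,6), heading up
all 121 alternatives checked — unique.

move(4), strafe(right, 2)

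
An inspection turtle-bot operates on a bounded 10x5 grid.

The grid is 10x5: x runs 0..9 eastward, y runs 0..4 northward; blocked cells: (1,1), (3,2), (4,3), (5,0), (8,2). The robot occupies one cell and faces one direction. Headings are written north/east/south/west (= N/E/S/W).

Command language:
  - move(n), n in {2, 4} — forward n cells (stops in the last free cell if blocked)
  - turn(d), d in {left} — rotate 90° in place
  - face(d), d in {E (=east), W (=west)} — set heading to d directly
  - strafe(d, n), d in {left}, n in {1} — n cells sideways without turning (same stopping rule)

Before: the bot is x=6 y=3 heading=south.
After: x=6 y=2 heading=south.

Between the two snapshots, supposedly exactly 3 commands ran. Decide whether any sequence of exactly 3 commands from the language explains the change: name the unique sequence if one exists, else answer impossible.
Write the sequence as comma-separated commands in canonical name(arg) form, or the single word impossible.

face(W), strafe(left, 1), turn(left)

key: order matters: swapping face(W) and turn(left) lands elsewhere
initial: x=6 y=3 heading=south
[1] after face(W): x=6 y=3 heading=west
[2] after strafe(left, 1): x=6 y=2 heading=west
[3] after turn(left): x=6 y=2 heading=south
no rival 3-sequence matches.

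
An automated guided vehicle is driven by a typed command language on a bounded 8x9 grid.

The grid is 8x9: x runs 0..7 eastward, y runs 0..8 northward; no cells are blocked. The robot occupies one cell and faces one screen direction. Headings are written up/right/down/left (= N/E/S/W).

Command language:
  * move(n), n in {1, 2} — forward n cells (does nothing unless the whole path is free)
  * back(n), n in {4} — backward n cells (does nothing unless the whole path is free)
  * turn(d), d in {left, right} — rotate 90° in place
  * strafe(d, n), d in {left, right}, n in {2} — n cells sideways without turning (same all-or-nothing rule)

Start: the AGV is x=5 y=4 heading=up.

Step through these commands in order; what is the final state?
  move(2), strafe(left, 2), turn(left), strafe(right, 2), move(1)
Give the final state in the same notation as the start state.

start: x=5 y=4 heading=up
1. move(2) → x=5 y=6 heading=up
2. strafe(left, 2) → x=3 y=6 heading=up
3. turn(left) → x=3 y=6 heading=left
4. strafe(right, 2) → x=3 y=8 heading=left
5. move(1) → x=2 y=8 heading=left

x=2 y=8 heading=left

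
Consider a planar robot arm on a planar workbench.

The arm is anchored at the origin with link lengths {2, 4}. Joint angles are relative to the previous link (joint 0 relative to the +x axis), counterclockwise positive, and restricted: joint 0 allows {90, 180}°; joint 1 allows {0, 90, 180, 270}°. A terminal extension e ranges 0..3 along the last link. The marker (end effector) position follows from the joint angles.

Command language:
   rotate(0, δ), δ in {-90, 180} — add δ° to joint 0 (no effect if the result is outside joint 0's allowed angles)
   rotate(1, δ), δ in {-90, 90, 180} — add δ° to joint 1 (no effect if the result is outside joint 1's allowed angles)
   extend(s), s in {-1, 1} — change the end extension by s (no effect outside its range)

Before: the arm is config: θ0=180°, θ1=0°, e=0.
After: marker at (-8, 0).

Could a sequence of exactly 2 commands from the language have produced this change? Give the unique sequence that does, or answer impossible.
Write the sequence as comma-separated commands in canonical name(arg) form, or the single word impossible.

t0: config: θ0=180°, θ1=0°, e=0
step 1 (extend(1)): config: θ0=180°, θ1=0°, e=1
step 2 (extend(1)): config: θ0=180°, θ1=0°, e=2
all 49 alternatives checked — unique.

extend(1), extend(1)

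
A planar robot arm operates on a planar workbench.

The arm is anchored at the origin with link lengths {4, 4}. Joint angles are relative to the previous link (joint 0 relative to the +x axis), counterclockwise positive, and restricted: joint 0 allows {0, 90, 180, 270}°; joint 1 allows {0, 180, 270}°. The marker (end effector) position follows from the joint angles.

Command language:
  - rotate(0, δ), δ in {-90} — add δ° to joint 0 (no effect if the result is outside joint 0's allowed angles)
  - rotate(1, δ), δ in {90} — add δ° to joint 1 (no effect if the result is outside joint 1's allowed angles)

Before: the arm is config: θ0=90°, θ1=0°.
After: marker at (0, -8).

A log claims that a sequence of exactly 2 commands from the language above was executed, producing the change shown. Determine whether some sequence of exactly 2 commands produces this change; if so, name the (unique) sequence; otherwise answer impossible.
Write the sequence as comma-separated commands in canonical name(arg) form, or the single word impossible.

initial: config: θ0=90°, θ1=0°
step 1 (rotate(0, -90)): config: θ0=0°, θ1=0°
step 2 (rotate(0, -90)): config: θ0=270°, θ1=0°
uniquely the one of 4 2-step routes that fits.

rotate(0, -90), rotate(0, -90)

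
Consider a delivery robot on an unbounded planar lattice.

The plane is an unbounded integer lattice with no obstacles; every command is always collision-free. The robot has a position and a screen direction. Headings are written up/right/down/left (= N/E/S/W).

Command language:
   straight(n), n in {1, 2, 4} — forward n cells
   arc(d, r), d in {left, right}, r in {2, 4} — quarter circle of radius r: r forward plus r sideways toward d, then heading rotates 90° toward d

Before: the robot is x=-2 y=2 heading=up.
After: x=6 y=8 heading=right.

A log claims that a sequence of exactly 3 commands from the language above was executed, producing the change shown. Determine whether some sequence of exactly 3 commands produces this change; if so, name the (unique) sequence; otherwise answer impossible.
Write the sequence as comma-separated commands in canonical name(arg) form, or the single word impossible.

straight(2), arc(right, 4), straight(4)

key: cell and facing (now E) both changed — the 3 commands mix motion and turning
start: x=-2 y=2 heading=up
[1] after straight(2): x=-2 y=4 heading=up
[2] after arc(right, 4): x=2 y=8 heading=right
[3] after straight(4): x=6 y=8 heading=right
no other 3-command option fits: unique.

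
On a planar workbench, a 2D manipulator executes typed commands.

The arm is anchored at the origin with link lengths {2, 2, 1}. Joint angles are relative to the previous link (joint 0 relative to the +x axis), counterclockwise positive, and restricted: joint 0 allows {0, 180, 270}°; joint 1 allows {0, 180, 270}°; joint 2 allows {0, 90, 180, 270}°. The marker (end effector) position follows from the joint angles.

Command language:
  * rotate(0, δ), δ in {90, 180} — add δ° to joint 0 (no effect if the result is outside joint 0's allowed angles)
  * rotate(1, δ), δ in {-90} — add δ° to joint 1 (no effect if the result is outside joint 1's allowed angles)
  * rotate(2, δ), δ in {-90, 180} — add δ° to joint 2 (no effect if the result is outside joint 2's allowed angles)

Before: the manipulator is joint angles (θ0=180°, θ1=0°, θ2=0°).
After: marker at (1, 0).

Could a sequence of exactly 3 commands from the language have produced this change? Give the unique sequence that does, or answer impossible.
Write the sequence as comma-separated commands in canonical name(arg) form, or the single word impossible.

from: joint angles (θ0=180°, θ1=0°, θ2=0°)
1. rotate(1, -90) → joint angles (θ0=180°, θ1=270°, θ2=0°)
2. rotate(1, -90) → joint angles (θ0=180°, θ1=180°, θ2=0°)
3. rotate(1, -90) → joint angles (θ0=180°, θ1=180°, θ2=0°)
no other 3-command option fits: unique.

rotate(1, -90), rotate(1, -90), rotate(1, -90)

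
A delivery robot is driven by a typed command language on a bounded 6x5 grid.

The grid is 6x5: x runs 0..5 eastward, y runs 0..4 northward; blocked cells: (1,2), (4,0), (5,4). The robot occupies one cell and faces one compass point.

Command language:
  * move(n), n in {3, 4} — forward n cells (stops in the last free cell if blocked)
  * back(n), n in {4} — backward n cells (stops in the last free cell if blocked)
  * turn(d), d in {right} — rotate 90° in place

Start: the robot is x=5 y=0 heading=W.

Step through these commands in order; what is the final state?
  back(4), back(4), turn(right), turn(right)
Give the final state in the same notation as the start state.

from: x=5 y=0 heading=W
step 1 (back(4)): x=5 y=0 heading=W
step 2 (back(4)): x=5 y=0 heading=W
step 3 (turn(right)): x=5 y=0 heading=N
step 4 (turn(right)): x=5 y=0 heading=E

x=5 y=0 heading=E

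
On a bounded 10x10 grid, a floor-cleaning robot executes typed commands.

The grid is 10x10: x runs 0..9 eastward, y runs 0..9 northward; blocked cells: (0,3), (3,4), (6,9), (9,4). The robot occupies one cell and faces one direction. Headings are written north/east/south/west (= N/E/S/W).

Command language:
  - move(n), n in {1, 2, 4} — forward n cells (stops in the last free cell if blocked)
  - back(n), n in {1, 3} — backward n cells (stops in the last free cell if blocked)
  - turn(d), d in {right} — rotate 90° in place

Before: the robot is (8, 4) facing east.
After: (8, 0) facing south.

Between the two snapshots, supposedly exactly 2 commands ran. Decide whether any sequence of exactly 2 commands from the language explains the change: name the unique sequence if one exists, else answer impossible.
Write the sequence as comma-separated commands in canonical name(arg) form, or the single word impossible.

key: position moved to (8,0) AND the heading swung to S — translation plus rotation needed
initial: (8, 4) facing east
t=1 turn(right) ⇒ (8, 4) facing south
t=2 move(4) ⇒ (8, 0) facing south
no rival 2-sequence matches.

turn(right), move(4)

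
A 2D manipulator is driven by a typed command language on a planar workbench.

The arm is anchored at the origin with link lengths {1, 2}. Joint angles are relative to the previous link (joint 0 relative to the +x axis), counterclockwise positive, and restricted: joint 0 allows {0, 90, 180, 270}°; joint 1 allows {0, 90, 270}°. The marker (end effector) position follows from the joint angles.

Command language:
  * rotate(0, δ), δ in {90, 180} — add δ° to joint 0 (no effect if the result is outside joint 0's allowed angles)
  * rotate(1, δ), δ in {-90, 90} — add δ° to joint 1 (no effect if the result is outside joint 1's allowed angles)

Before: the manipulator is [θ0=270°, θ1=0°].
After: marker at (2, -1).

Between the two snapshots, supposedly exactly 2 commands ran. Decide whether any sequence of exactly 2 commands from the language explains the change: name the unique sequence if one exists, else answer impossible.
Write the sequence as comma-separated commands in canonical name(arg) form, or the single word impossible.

rotate(1, 90), rotate(1, 90)

initial: [θ0=270°, θ1=0°]
t=1 rotate(1, 90) ⇒ [θ0=270°, θ1=90°]
t=2 rotate(1, 90) ⇒ [θ0=270°, θ1=90°]
all 16 alternatives checked — unique.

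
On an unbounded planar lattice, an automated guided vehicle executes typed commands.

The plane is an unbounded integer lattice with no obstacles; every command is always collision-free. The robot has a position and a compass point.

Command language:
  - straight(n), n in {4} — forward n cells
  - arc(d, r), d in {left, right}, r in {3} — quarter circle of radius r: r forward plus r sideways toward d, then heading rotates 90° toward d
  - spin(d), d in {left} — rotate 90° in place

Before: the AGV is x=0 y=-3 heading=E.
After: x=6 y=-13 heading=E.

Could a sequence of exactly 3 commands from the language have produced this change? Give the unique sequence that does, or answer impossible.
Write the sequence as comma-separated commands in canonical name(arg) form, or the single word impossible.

arc(right, 3), straight(4), arc(left, 3)

key: still facing E at the end — net rotation zero over 3 steps
initial: x=0 y=-3 heading=E
1. arc(right, 3) → x=3 y=-6 heading=S
2. straight(4) → x=3 y=-10 heading=S
3. arc(left, 3) → x=6 y=-13 heading=E
no other 3-command option fits: unique.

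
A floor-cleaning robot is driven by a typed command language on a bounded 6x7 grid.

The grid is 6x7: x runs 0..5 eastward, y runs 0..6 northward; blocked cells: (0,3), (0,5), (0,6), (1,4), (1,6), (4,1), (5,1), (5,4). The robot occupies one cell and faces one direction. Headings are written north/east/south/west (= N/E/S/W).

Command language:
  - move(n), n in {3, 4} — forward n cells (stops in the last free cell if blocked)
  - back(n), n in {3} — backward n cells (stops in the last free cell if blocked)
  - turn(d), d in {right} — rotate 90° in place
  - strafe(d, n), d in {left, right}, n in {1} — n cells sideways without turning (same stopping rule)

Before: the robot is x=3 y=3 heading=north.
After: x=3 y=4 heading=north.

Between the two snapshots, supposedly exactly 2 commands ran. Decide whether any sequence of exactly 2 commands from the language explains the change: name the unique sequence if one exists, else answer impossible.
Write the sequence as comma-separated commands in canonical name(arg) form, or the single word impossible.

key: order matters: swapping back(3) and move(4) lands elsewhere
t0: x=3 y=3 heading=north
step 1 (back(3)): x=3 y=0 heading=north
step 2 (move(4)): x=3 y=4 heading=north
all 36 alternatives checked — unique.

back(3), move(4)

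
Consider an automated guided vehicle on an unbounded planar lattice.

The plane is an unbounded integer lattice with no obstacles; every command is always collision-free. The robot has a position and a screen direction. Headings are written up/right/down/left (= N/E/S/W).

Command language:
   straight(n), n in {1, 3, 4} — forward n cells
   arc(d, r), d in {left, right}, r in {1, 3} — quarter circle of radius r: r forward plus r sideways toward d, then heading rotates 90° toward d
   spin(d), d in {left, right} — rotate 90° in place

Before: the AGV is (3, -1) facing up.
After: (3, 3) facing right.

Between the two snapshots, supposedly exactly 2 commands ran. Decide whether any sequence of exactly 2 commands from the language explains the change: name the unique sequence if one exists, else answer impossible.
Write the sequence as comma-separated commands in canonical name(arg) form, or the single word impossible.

straight(4), spin(right)

key: position moved to (3,3) AND the heading swung to E — translation plus rotation needed
from: (3, -1) facing up
t=1 straight(4) ⇒ (3, 3) facing up
t=2 spin(right) ⇒ (3, 3) facing right
no rival 2-sequence matches.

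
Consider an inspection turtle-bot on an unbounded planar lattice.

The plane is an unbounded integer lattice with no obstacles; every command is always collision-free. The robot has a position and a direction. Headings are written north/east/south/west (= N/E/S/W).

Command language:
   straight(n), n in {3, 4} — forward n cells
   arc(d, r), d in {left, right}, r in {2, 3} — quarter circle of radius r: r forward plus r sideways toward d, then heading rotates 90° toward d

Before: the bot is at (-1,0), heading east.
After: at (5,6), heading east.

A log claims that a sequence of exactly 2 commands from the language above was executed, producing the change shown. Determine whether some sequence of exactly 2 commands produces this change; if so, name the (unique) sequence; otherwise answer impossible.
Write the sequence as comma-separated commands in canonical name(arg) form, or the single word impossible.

key: heading stays E — rotations cancel among the 2 commands
begin: at (-1,0), heading east
t=1 arc(left, 3) ⇒ at (2,3), heading north
t=2 arc(right, 3) ⇒ at (5,6), heading east
no other 2-command option fits: unique.

arc(left, 3), arc(right, 3)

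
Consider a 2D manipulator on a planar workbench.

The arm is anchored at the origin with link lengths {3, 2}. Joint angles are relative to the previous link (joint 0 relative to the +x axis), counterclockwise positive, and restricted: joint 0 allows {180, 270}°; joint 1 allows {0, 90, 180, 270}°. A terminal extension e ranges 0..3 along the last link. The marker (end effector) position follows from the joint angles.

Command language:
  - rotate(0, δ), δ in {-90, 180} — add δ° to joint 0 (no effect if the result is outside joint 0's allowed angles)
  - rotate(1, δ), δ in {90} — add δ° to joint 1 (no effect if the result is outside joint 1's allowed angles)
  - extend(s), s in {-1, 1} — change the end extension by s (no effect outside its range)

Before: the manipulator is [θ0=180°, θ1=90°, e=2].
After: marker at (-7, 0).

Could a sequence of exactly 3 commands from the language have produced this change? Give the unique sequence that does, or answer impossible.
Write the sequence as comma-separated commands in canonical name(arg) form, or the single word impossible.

rotate(1, 90), rotate(1, 90), rotate(1, 90)

from: [θ0=180°, θ1=90°, e=2]
1. rotate(1, 90) → [θ0=180°, θ1=180°, e=2]
2. rotate(1, 90) → [θ0=180°, θ1=270°, e=2]
3. rotate(1, 90) → [θ0=180°, θ1=0°, e=2]
no other 3-command option fits: unique.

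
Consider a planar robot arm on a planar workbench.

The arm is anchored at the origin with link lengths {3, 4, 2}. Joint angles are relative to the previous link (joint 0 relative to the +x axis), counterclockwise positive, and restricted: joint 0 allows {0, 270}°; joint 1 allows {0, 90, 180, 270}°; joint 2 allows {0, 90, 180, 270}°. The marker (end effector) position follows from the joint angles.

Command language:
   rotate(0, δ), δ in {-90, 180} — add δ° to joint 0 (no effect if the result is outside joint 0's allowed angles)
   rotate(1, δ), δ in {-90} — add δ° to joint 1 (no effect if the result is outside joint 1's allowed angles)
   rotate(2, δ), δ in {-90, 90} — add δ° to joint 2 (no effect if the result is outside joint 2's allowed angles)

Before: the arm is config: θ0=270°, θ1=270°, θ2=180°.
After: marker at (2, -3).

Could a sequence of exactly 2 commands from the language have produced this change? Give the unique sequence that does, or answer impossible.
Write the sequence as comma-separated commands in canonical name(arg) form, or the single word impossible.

rotate(1, -90), rotate(1, -90)

from: config: θ0=270°, θ1=270°, θ2=180°
step 1 (rotate(1, -90)): config: θ0=270°, θ1=180°, θ2=180°
step 2 (rotate(1, -90)): config: θ0=270°, θ1=90°, θ2=180°
all 25 alternatives checked — unique.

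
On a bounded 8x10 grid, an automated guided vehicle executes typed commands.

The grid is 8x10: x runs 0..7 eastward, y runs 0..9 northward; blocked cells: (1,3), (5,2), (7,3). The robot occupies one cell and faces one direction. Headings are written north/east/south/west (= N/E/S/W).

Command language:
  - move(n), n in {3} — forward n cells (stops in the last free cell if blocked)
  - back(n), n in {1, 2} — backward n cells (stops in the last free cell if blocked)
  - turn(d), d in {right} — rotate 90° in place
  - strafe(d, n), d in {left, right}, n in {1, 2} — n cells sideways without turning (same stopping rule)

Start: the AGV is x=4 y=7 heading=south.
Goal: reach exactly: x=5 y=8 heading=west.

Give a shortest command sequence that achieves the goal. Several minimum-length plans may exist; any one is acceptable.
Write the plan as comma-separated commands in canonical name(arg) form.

initial: x=4 y=7 heading=south
1. strafe(left, 1) → x=5 y=7 heading=south
2. turn(right) → x=5 y=7 heading=west
3. strafe(right, 1) → x=5 y=8 heading=west
no 2-step plan works, so 3 is optimal.

strafe(left, 1), turn(right), strafe(right, 1)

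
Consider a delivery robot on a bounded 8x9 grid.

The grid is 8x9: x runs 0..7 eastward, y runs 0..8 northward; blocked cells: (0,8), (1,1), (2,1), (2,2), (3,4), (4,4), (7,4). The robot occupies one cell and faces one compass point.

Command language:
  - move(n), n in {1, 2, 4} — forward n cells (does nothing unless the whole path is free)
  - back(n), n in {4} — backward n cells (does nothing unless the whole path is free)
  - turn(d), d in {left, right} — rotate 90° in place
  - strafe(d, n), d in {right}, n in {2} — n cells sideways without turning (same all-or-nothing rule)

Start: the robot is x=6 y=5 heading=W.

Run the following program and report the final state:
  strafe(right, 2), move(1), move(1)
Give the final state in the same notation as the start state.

x=4 y=7 heading=W

initial: x=6 y=5 heading=W
[1] after strafe(right, 2): x=6 y=7 heading=W
[2] after move(1): x=5 y=7 heading=W
[3] after move(1): x=4 y=7 heading=W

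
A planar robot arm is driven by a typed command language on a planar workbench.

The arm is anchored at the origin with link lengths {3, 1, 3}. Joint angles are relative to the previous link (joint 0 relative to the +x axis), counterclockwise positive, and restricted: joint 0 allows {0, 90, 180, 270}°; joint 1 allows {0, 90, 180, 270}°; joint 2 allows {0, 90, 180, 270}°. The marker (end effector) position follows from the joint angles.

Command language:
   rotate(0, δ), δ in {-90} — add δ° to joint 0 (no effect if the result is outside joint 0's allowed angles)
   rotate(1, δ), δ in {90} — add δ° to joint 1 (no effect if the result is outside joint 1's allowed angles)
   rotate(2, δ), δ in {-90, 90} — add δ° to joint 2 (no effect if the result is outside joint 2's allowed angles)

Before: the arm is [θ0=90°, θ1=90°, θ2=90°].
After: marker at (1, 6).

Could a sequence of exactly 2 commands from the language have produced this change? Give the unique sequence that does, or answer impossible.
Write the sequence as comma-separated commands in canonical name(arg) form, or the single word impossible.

rotate(1, 90), rotate(1, 90)

from: [θ0=90°, θ1=90°, θ2=90°]
[1] after rotate(1, 90): [θ0=90°, θ1=180°, θ2=90°]
[2] after rotate(1, 90): [θ0=90°, θ1=270°, θ2=90°]
all 16 alternatives checked — unique.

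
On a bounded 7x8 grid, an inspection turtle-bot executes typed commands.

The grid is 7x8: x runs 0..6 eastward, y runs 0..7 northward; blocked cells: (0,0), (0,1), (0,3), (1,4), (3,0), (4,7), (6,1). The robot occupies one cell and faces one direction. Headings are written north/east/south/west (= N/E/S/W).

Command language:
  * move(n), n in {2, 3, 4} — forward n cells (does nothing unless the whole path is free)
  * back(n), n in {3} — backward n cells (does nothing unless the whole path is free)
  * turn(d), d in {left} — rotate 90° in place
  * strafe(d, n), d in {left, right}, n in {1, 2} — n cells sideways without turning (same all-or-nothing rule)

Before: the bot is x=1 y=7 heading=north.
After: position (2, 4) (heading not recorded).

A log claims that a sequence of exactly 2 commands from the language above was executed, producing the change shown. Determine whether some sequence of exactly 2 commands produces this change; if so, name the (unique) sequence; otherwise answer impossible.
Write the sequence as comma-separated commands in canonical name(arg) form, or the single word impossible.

strafe(right, 1), back(3)

key: order matters: swapping strafe(right, 1) and back(3) lands elsewhere
start: x=1 y=7 heading=north
1. strafe(right, 1) → x=2 y=7 heading=north
2. back(3) → x=2 y=4 heading=north
no rival 2-sequence matches.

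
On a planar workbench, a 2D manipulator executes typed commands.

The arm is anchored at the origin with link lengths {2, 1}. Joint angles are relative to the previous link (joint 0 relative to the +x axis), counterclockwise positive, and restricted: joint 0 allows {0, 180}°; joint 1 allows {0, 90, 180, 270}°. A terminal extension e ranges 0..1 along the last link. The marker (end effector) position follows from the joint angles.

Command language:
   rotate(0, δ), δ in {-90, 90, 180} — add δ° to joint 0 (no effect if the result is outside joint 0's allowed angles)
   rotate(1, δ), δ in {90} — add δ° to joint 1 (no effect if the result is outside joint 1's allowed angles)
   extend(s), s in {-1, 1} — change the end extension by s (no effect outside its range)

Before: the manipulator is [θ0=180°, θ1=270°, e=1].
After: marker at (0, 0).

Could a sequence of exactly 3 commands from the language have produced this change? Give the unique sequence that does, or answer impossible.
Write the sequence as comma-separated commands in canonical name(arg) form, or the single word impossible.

rotate(1, 90), rotate(1, 90), rotate(1, 90)

begin: [θ0=180°, θ1=270°, e=1]
t=1 rotate(1, 90) ⇒ [θ0=180°, θ1=0°, e=1]
t=2 rotate(1, 90) ⇒ [θ0=180°, θ1=90°, e=1]
t=3 rotate(1, 90) ⇒ [θ0=180°, θ1=180°, e=1]
all 216 alternatives checked — unique.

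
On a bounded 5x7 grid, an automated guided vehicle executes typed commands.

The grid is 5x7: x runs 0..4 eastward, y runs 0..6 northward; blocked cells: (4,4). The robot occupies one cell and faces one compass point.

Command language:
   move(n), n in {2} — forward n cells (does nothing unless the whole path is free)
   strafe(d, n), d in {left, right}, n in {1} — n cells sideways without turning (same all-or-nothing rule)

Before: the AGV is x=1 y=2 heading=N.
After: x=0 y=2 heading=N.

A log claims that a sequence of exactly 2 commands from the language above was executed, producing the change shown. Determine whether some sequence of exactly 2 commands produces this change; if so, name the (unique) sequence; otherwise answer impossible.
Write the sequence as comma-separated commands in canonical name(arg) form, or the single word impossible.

strafe(left, 1), strafe(left, 1)

key: the second strafe(left, 1) would leave the grid, so it does nothing
begin: x=1 y=2 heading=N
1. strafe(left, 1) → x=0 y=2 heading=N
2. strafe(left, 1) → x=0 y=2 heading=N
uniquely the one of 9 2-step routes that fits.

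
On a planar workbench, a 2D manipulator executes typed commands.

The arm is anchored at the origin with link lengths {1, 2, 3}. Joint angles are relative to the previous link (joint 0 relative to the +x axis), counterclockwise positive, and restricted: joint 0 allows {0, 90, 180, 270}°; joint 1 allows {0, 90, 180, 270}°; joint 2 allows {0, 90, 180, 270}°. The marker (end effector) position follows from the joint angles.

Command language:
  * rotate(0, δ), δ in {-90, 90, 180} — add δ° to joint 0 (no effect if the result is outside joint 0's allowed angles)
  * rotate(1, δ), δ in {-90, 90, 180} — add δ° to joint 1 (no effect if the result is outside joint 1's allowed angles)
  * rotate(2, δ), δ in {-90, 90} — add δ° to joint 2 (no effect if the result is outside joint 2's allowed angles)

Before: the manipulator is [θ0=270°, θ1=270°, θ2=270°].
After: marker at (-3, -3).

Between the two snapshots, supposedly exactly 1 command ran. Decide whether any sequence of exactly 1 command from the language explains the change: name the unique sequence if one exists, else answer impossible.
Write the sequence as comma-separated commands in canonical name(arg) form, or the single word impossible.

begin: [θ0=270°, θ1=270°, θ2=270°]
[1] after rotate(1, 90): [θ0=270°, θ1=0°, θ2=270°]
uniquely the one of 8 1-step routes that fits.

rotate(1, 90)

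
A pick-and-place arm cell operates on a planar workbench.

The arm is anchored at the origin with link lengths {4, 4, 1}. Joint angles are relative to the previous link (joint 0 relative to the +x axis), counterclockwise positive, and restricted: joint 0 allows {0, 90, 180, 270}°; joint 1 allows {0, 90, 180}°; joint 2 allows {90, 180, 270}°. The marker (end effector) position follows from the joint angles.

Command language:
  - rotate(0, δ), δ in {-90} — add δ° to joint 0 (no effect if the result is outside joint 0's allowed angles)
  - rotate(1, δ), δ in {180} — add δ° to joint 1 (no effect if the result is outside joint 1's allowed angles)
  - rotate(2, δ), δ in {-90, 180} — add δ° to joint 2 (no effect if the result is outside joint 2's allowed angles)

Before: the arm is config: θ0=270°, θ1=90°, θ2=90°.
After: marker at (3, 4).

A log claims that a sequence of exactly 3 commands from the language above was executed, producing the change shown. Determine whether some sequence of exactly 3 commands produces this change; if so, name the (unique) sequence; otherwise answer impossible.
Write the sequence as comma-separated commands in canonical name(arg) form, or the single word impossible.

start: config: θ0=270°, θ1=90°, θ2=90°
t=1 rotate(0, -90) ⇒ config: θ0=180°, θ1=90°, θ2=90°
t=2 rotate(0, -90) ⇒ config: θ0=90°, θ1=90°, θ2=90°
t=3 rotate(0, -90) ⇒ config: θ0=0°, θ1=90°, θ2=90°
all 64 alternatives checked — unique.

rotate(0, -90), rotate(0, -90), rotate(0, -90)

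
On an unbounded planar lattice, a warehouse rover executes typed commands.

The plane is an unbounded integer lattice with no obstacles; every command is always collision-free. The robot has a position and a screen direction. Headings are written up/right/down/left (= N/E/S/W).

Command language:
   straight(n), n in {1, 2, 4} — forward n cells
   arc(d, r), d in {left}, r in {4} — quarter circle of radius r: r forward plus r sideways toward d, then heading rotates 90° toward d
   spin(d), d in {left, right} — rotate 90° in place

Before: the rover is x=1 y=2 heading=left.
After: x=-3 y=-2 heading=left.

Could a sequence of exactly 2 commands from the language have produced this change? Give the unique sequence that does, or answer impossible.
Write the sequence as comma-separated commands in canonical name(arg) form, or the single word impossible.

arc(left, 4), spin(right)

key: order matters: swapping arc(left, 4) and spin(right) lands elsewhere
t0: x=1 y=2 heading=left
[1] after arc(left, 4): x=-3 y=-2 heading=down
[2] after spin(right): x=-3 y=-2 heading=left
all 36 alternatives checked — unique.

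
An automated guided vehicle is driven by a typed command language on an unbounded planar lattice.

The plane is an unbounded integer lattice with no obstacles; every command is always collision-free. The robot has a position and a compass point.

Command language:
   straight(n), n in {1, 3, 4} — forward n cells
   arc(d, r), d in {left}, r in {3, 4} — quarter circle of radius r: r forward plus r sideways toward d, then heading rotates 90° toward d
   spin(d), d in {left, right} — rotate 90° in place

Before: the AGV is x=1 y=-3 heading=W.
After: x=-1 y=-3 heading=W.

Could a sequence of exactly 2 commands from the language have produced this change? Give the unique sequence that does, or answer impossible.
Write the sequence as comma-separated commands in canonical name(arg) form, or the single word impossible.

key: still facing W at the end — nothing in the sequence rotates
start: x=1 y=-3 heading=W
1. straight(1) → x=0 y=-3 heading=W
2. straight(1) → x=-1 y=-3 heading=W
no other 2-command option fits: unique.

straight(1), straight(1)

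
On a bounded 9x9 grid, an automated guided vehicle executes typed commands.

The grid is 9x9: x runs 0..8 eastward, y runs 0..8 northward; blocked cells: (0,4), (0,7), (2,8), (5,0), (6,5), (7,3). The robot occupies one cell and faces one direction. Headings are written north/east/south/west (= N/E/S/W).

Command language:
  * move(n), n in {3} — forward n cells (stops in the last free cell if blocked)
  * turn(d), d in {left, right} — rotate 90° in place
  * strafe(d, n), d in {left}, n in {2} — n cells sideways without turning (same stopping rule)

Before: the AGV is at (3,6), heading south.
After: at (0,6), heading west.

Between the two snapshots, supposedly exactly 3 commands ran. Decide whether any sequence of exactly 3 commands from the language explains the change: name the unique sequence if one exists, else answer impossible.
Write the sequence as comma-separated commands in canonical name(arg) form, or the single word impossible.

turn(right), move(3), move(3)

key: the second move(3) runs into the grid edge before its full distance
start: at (3,6), heading south
step 1 (turn(right)): at (3,6), heading west
step 2 (move(3)): at (0,6), heading west
step 3 (move(3)): at (0,6), heading west
all 64 alternatives checked — unique.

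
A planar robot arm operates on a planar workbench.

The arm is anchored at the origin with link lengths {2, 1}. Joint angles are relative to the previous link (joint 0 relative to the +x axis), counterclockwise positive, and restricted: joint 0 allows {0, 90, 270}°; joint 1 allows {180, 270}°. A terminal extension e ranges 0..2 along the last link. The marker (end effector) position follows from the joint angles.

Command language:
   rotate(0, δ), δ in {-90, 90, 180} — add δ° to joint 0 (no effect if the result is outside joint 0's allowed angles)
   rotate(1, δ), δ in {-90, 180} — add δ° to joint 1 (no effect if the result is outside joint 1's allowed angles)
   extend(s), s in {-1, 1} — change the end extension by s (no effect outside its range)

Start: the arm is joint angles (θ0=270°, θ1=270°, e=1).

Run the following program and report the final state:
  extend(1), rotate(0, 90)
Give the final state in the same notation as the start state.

start: joint angles (θ0=270°, θ1=270°, e=1)
t=1 extend(1) ⇒ joint angles (θ0=270°, θ1=270°, e=2)
t=2 rotate(0, 90) ⇒ joint angles (θ0=0°, θ1=270°, e=2)

joint angles (θ0=0°, θ1=270°, e=2)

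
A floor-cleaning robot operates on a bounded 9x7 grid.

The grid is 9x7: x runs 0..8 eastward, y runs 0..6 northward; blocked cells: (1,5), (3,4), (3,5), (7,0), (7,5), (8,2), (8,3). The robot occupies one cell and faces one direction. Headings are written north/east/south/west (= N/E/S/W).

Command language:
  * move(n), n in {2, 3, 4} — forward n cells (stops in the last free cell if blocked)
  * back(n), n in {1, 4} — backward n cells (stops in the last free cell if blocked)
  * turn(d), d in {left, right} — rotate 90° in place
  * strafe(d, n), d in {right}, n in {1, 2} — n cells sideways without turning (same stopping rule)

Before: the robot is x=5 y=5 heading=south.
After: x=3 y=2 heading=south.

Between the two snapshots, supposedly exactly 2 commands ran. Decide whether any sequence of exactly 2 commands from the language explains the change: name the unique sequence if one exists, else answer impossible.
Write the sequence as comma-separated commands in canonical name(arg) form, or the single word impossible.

key: order matters: swapping move(3) and strafe(right, 2) lands elsewhere
start: x=5 y=5 heading=south
step 1 (move(3)): x=5 y=2 heading=south
step 2 (strafe(right, 2)): x=3 y=2 heading=south
all 81 alternatives checked — unique.

move(3), strafe(right, 2)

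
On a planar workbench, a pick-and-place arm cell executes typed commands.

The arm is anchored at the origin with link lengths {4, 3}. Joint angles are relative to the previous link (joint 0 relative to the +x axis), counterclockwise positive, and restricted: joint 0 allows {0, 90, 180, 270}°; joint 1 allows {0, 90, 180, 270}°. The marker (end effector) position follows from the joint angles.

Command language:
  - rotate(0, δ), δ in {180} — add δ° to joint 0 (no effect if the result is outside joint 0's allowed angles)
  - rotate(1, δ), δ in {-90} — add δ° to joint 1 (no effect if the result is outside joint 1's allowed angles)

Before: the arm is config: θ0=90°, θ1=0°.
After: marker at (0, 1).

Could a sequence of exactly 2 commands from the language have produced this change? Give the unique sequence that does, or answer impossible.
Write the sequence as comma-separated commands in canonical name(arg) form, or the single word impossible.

rotate(1, -90), rotate(1, -90)

from: config: θ0=90°, θ1=0°
[1] after rotate(1, -90): config: θ0=90°, θ1=270°
[2] after rotate(1, -90): config: θ0=90°, θ1=180°
no rival 2-sequence matches.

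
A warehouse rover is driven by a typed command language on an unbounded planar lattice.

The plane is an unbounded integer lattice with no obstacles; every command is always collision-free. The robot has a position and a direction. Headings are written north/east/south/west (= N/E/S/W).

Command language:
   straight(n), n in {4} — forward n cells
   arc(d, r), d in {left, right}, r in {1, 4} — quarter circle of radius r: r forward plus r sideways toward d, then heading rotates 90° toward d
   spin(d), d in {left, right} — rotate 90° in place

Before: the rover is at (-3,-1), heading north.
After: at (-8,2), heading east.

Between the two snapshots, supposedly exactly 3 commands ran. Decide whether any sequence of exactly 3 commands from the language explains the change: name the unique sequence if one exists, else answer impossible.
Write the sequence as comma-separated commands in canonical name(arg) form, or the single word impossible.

arc(left, 4), arc(left, 1), spin(left)

key: order matters: swapping arc(left, 4) and spin(left) lands elsewhere
from: at (-3,-1), heading north
1. arc(left, 4) → at (-7,3), heading west
2. arc(left, 1) → at (-8,2), heading south
3. spin(left) → at (-8,2), heading east
uniquely the one of 343 3-step routes that fits.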